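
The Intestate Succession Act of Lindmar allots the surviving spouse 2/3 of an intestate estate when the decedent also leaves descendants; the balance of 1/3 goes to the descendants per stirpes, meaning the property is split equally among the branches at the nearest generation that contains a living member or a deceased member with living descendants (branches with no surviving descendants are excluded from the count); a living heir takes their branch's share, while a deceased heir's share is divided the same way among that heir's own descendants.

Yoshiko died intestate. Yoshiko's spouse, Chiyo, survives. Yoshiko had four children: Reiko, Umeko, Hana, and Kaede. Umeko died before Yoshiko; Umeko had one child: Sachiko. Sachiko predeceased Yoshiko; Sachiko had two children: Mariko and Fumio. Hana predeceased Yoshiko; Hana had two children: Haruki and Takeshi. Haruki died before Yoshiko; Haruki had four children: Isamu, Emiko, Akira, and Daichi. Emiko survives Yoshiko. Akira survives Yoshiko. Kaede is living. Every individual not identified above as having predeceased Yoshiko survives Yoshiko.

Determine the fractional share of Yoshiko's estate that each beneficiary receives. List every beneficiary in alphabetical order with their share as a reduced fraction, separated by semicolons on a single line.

Akira 1/96; Chiyo 2/3; Daichi 1/96; Emiko 1/96; Fumio 1/24; Isamu 1/96; Kaede 1/12; Mariko 1/24; Reiko 1/12; Takeshi 1/24

Chiyo, as surviving spouse, takes 2/3.
The remaining 1/3 passes to Yoshiko's descendants per stirpes.
The 1/3 is divided into 4 equal shares of 1/12 among Reiko, Umeko, Hana, Kaede.
Reiko is living and takes 1/12.
Umeko predeceased; the 1/12 allotted to Umeko's branch passes to Umeko's issue by representation.
Sachiko's line is the sole branch at this level, so the full 1/12 passes to Sachiko's issue by representation.
The 1/12 is divided into 2 equal shares of 1/24 among Mariko, Fumio.
Mariko is living and takes 1/24.
Fumio is living and takes 1/24.
Hana predeceased; the 1/12 allotted to Hana's branch passes to Hana's issue by representation.
The 1/12 is divided into 2 equal shares of 1/24 among Haruki, Takeshi.
Haruki predeceased; the 1/24 allotted to Haruki's branch passes to Haruki's issue by representation.
The 1/24 is divided into 4 equal shares of 1/96 among Isamu, Emiko, Akira, Daichi.
Isamu is living and takes 1/96.
Emiko is living and takes 1/96.
Akira is living and takes 1/96.
Daichi is living and takes 1/96.
Takeshi is living and takes 1/24.
Kaede is living and takes 1/12.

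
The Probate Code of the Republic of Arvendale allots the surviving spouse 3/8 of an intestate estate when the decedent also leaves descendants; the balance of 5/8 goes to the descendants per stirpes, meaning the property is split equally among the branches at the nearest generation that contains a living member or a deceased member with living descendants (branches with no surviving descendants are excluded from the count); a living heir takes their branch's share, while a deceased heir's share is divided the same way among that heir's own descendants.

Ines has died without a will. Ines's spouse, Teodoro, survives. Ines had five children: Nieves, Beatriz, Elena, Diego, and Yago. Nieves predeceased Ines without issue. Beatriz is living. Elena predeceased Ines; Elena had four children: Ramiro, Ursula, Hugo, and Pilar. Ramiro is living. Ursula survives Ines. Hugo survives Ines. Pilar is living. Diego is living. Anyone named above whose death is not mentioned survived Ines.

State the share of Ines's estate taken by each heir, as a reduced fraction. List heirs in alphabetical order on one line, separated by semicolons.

Teodoro, as surviving spouse, takes 3/8.
The remaining 5/8 passes to Ines's descendants per stirpes.
Nieves left no surviving issue, so that branch lapses and is disregarded.
The 5/8 is divided into 4 equal shares of 5/32 among Beatriz, Elena, Diego, Yago.
Beatriz is living and takes 5/32.
Elena predeceased; the 5/32 allotted to Elena's branch passes to Elena's issue by representation.
The 5/32 is divided into 4 equal shares of 5/128 among Ramiro, Ursula, Hugo, Pilar.
Ramiro is living and takes 5/128.
Ursula is living and takes 5/128.
Hugo is living and takes 5/128.
Pilar is living and takes 5/128.
Diego is living and takes 5/32.
Yago is living and takes 5/32.

Beatriz 5/32; Diego 5/32; Hugo 5/128; Pilar 5/128; Ramiro 5/128; Teodoro 3/8; Ursula 5/128; Yago 5/32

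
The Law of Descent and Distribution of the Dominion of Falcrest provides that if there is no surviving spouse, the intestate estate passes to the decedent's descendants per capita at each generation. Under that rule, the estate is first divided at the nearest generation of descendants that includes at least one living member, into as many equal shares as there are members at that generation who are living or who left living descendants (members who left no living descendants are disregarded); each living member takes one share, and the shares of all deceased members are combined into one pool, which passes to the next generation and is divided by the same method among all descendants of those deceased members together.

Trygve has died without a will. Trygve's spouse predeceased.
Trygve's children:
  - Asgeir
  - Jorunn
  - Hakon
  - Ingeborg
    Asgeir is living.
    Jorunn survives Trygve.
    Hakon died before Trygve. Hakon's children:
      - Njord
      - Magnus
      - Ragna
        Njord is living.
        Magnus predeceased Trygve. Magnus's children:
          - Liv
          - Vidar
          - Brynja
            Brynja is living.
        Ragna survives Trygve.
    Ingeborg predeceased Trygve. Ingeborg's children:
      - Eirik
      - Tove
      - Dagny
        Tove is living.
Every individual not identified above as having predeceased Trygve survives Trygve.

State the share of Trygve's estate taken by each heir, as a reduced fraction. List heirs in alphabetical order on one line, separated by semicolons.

There is no surviving spouse, so the entire estate passes to Trygve's descendants per capita at each generation.
At generation 1 (Asgeir, Jorunn, Hakon, Ingeborg) there are 4 shares of (1)/4 = 1/4 each.
Living: Asgeir and Jorunn — each takes 1/4.
Deceased: Hakon and Ingeborg. Their combined 1/2 is pooled and carried to generation 2.
At generation 2 (Njord, Magnus, Ragna, Eirik, Tove, Dagny) there are 6 shares of (1/2)/6 = 1/12 each.
Living: Njord, Ragna, Eirik, Tove, and Dagny — each takes 1/12.
Deceased: Magnus. That 1/12 share is carried to generation 3.
At generation 3 (Liv, Vidar, Brynja) there are 3 shares of (1/12)/3 = 1/36 each.
Living: Liv, Vidar, and Brynja — each takes 1/36.

Asgeir 1/4; Brynja 1/36; Dagny 1/12; Eirik 1/12; Jorunn 1/4; Liv 1/36; Njord 1/12; Ragna 1/12; Tove 1/12; Vidar 1/36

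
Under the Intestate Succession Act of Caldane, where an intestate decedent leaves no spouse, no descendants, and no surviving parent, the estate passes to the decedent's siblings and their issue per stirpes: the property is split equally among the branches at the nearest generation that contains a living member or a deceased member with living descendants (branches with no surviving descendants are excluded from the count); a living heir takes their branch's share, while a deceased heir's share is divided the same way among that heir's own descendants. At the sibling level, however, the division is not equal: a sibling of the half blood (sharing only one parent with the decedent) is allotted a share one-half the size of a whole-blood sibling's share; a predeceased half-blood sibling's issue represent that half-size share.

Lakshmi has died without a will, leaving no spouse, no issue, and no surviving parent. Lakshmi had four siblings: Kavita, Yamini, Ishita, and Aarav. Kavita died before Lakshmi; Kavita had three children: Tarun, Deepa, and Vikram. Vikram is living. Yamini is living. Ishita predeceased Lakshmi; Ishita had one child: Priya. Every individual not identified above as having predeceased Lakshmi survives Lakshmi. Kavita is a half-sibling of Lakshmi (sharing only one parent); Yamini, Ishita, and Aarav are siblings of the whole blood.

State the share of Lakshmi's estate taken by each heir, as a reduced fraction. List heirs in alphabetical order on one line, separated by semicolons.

Aarav 2/7; Deepa 1/21; Priya 2/7; Tarun 1/21; Vikram 1/21; Yamini 2/7

No spouse, descendants, or parent survives, so the estate passes to Lakshmi's siblings per stirpes.
Half-blood siblings count for one-half the weight of whole-blood siblings at the initial division.
Dividing 1 in proportion to weights (total weight 7/2): Kavita (weight 1/2) → 1/7; Yamini (weight 1) → 2/7; Ishita (weight 1) → 2/7; Aarav (weight 1) → 2/7.
Kavita predeceased; the 1/7 allotted to Kavita's branch passes to Kavita's issue by representation.
The 1/7 is divided into 3 equal shares of 1/21 among Tarun, Deepa, Vikram.
Tarun is living and takes 1/21.
Deepa is living and takes 1/21.
Vikram is living and takes 1/21.
Yamini is living and takes 2/7.
Ishita predeceased; the 2/7 allotted to Ishita's branch passes to Ishita's issue by representation.
Priya is the sole taker at this level and receives the full 2/7.
Aarav is living and takes 2/7.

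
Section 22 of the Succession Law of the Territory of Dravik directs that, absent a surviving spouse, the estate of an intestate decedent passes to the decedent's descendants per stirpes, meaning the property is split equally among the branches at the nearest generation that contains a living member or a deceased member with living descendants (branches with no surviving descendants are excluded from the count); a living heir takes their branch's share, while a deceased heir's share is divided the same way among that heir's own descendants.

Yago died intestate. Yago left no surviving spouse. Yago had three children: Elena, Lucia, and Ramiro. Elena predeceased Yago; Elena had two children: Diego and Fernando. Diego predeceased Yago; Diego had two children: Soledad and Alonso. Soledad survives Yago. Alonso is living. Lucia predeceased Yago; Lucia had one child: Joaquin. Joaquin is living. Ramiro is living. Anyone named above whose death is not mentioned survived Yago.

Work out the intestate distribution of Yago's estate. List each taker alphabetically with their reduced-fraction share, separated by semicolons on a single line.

Alonso 1/12; Fernando 1/6; Joaquin 1/3; Ramiro 1/3; Soledad 1/12

There is no surviving spouse, so the entire estate passes to Yago's descendants per stirpes.
The estate is divided into 3 equal shares of 1/3 among Elena, Lucia, Ramiro.
Elena predeceased; the 1/3 allotted to Elena's branch passes to Elena's issue by representation.
The 1/3 is divided into 2 equal shares of 1/6 among Diego, Fernando.
Diego predeceased; the 1/6 allotted to Diego's branch passes to Diego's issue by representation.
The 1/6 is divided into 2 equal shares of 1/12 among Soledad, Alonso.
Soledad is living and takes 1/12.
Alonso is living and takes 1/12.
Fernando is living and takes 1/6.
Lucia predeceased; the 1/3 allotted to Lucia's branch passes to Lucia's issue by representation.
Joaquin is the sole taker at this level and receives the full 1/3.
Ramiro is living and takes 1/3.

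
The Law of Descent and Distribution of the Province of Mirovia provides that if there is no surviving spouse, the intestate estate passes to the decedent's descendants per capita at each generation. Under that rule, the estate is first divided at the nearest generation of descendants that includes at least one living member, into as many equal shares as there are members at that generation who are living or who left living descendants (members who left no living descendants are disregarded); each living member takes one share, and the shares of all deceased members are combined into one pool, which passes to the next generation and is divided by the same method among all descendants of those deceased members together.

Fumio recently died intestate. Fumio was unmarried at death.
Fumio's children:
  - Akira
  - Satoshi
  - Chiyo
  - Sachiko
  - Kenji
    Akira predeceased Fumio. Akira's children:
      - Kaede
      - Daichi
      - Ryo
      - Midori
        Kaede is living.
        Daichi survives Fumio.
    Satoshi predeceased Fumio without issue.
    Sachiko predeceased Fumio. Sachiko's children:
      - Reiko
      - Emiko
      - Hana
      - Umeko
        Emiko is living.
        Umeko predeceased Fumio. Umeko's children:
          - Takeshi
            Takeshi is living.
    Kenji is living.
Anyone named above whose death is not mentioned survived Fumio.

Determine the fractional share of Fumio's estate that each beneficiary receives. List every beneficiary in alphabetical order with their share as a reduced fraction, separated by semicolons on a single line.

Chiyo 1/4; Daichi 1/16; Emiko 1/16; Hana 1/16; Kaede 1/16; Kenji 1/4; Midori 1/16; Reiko 1/16; Ryo 1/16; Takeshi 1/16

There is no surviving spouse, so the entire estate passes to Fumio's descendants per capita at each generation.
At generation 1 (Akira, Chiyo, Sachiko, Kenji) there are 4 shares of (1)/4 = 1/4 each.
Living: Chiyo and Kenji — each takes 1/4.
Deceased: Akira and Sachiko. Their combined 1/2 is pooled and carried to generation 2.
At generation 2 (Kaede, Daichi, Ryo, Midori, Reiko, Emiko, Hana, Umeko) there are 8 shares of (1/2)/8 = 1/16 each.
Living: Kaede, Daichi, Ryo, Midori, Reiko, Emiko, and Hana — each takes 1/16.
Deceased: Umeko. That 1/16 share is carried to generation 3.
At generation 3 (Takeshi) there are 1 shares of (1/16)/1 = 1/16 each.
Living: Takeshi — each takes 1/16.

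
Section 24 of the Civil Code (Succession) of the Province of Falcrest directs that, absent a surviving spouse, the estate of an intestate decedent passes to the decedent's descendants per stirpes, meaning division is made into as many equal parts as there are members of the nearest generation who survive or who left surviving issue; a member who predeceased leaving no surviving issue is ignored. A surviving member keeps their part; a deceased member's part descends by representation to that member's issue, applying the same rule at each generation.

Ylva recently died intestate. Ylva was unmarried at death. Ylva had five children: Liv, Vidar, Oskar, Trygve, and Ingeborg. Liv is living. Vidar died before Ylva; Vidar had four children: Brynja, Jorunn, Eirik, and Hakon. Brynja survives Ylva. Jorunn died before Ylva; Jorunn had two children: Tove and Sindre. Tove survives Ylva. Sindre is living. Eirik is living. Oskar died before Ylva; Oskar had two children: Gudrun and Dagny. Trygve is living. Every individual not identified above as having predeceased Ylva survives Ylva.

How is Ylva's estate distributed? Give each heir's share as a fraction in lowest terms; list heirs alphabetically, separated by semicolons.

Brynja 1/20; Dagny 1/10; Eirik 1/20; Gudrun 1/10; Hakon 1/20; Ingeborg 1/5; Liv 1/5; Sindre 1/40; Tove 1/40; Trygve 1/5

There is no surviving spouse, so the entire estate passes to Ylva's descendants per stirpes.
The estate is divided into 5 equal shares of 1/5 among Liv, Vidar, Oskar, Trygve, Ingeborg.
Liv is living and takes 1/5.
Vidar predeceased; the 1/5 allotted to Vidar's branch passes to Vidar's issue by representation.
The 1/5 is divided into 4 equal shares of 1/20 among Brynja, Jorunn, Eirik, Hakon.
Brynja is living and takes 1/20.
Jorunn predeceased; the 1/20 allotted to Jorunn's branch passes to Jorunn's issue by representation.
The 1/20 is divided into 2 equal shares of 1/40 among Tove, Sindre.
Tove is living and takes 1/40.
Sindre is living and takes 1/40.
Eirik is living and takes 1/20.
Hakon is living and takes 1/20.
Oskar predeceased; the 1/5 allotted to Oskar's branch passes to Oskar's issue by representation.
The 1/5 is divided into 2 equal shares of 1/10 among Gudrun, Dagny.
Gudrun is living and takes 1/10.
Dagny is living and takes 1/10.
Trygve is living and takes 1/5.
Ingeborg is living and takes 1/5.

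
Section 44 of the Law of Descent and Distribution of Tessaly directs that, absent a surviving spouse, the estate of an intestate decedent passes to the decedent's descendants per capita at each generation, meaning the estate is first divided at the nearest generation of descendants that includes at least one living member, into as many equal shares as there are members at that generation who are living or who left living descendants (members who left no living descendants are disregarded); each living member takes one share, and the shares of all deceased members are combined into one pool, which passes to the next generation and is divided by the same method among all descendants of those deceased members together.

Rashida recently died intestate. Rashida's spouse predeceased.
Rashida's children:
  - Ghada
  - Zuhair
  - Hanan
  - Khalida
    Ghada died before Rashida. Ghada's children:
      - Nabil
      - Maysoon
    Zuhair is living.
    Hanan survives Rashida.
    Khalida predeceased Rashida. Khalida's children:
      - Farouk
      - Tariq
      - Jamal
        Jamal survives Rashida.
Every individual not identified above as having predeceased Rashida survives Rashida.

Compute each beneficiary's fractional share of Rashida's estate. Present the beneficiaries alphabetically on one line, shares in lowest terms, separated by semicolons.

There is no surviving spouse, so the entire estate passes to Rashida's descendants per capita at each generation.
At generation 1 (Ghada, Zuhair, Hanan, Khalida) there are 4 shares of (1)/4 = 1/4 each.
Living: Zuhair and Hanan — each takes 1/4.
Deceased: Ghada and Khalida. Their combined 1/2 is pooled and carried to generation 2.
At generation 2 (Nabil, Maysoon, Farouk, Tariq, Jamal) there are 5 shares of (1/2)/5 = 1/10 each.
Living: Nabil, Maysoon, Farouk, Tariq, and Jamal — each takes 1/10.

Farouk 1/10; Hanan 1/4; Jamal 1/10; Maysoon 1/10; Nabil 1/10; Tariq 1/10; Zuhair 1/4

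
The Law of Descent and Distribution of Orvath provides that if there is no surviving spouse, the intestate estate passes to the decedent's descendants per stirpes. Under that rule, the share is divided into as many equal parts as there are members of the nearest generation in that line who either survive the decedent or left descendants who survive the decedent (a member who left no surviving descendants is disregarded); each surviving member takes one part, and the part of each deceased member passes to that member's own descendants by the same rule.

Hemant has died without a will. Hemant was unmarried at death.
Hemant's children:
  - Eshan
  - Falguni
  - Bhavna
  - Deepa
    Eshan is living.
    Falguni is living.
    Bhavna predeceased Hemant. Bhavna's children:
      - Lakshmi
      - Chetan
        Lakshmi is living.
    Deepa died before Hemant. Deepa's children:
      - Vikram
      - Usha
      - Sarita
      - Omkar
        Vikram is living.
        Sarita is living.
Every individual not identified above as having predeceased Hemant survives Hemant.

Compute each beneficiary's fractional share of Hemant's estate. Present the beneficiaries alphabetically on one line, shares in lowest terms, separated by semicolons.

Chetan 1/8; Eshan 1/4; Falguni 1/4; Lakshmi 1/8; Omkar 1/16; Sarita 1/16; Usha 1/16; Vikram 1/16

There is no surviving spouse, so the entire estate passes to Hemant's descendants per stirpes.
The estate is divided into 4 equal shares of 1/4 among Eshan, Falguni, Bhavna, Deepa.
Eshan is living and takes 1/4.
Falguni is living and takes 1/4.
Bhavna predeceased; the 1/4 allotted to Bhavna's branch passes to Bhavna's issue by representation.
The 1/4 is divided into 2 equal shares of 1/8 among Lakshmi, Chetan.
Lakshmi is living and takes 1/8.
Chetan is living and takes 1/8.
Deepa predeceased; the 1/4 allotted to Deepa's branch passes to Deepa's issue by representation.
The 1/4 is divided into 4 equal shares of 1/16 among Vikram, Usha, Sarita, Omkar.
Vikram is living and takes 1/16.
Usha is living and takes 1/16.
Sarita is living and takes 1/16.
Omkar is living and takes 1/16.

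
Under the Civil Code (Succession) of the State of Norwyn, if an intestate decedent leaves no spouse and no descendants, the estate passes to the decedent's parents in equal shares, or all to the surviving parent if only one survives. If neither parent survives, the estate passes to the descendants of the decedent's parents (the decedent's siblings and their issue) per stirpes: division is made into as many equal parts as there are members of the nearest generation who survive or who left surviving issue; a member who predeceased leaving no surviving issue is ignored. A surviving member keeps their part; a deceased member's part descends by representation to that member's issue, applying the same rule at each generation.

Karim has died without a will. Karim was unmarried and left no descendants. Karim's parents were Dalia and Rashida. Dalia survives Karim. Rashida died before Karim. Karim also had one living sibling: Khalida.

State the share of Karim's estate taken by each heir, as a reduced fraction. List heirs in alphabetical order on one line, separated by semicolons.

Dalia 1

Only one parent, Dalia, survives, so Dalia takes the entire estate. The siblings take nothing because a surviving parent has priority.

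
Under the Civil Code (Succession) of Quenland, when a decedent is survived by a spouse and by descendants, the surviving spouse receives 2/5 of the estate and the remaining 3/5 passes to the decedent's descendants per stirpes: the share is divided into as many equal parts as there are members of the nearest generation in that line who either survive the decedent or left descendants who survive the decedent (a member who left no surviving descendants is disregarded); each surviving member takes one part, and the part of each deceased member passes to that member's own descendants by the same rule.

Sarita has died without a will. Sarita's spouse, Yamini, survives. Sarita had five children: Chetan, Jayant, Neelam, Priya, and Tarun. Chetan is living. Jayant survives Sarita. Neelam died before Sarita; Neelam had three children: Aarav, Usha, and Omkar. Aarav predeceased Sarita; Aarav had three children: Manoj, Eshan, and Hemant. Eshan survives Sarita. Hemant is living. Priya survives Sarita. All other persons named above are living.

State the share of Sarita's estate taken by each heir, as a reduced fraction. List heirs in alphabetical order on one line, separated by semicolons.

Yamini, as surviving spouse, takes 2/5.
The remaining 3/5 passes to Sarita's descendants per stirpes.
The 3/5 is divided into 5 equal shares of 3/25 among Chetan, Jayant, Neelam, Priya, Tarun.
Chetan is living and takes 3/25.
Jayant is living and takes 3/25.
Neelam predeceased; the 3/25 allotted to Neelam's branch passes to Neelam's issue by representation.
The 3/25 is divided into 3 equal shares of 1/25 among Aarav, Usha, Omkar.
Aarav predeceased; the 1/25 allotted to Aarav's branch passes to Aarav's issue by representation.
The 1/25 is divided into 3 equal shares of 1/75 among Manoj, Eshan, Hemant.
Manoj is living and takes 1/75.
Eshan is living and takes 1/75.
Hemant is living and takes 1/75.
Usha is living and takes 1/25.
Omkar is living and takes 1/25.
Priya is living and takes 3/25.
Tarun is living and takes 3/25.

Chetan 3/25; Eshan 1/75; Hemant 1/75; Jayant 3/25; Manoj 1/75; Omkar 1/25; Priya 3/25; Tarun 3/25; Usha 1/25; Yamini 2/5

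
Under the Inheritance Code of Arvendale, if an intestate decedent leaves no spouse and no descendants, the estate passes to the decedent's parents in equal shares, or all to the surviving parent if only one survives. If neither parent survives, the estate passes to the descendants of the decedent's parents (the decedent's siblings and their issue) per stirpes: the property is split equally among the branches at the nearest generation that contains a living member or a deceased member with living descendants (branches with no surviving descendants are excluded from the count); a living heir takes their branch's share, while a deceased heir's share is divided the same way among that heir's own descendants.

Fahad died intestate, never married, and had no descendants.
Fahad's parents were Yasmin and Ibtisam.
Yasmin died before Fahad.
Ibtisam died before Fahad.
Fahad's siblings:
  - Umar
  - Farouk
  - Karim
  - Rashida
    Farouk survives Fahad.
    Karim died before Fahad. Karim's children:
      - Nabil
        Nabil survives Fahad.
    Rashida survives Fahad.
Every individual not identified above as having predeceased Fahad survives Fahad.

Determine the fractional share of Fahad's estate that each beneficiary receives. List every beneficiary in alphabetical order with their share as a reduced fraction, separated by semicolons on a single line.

Farouk 1/4; Nabil 1/4; Rashida 1/4; Umar 1/4

Neither parent survives and there are no descendants, so the estate passes to Fahad's siblings and their issue per stirpes.
The estate is divided into 4 equal shares of 1/4 among Umar, Farouk, Karim, Rashida.
Umar is living and takes 1/4.
Farouk is living and takes 1/4.
Karim predeceased; the 1/4 allotted to Karim's branch passes to Karim's issue by representation.
Nabil is the sole taker at this level and receives the full 1/4.
Rashida is living and takes 1/4.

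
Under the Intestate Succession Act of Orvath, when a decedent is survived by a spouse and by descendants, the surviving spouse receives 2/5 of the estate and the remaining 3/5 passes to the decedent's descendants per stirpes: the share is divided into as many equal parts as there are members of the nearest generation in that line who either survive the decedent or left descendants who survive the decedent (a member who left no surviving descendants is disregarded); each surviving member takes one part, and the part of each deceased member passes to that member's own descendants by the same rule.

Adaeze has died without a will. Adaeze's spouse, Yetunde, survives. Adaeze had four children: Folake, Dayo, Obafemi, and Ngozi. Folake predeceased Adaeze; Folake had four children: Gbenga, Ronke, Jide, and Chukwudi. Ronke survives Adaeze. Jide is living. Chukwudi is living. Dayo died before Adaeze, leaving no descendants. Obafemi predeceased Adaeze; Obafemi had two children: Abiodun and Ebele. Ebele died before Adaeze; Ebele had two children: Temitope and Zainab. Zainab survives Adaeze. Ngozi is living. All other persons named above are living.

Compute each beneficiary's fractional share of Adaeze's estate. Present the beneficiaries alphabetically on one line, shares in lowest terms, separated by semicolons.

Yetunde, as surviving spouse, takes 2/5.
The remaining 3/5 passes to Adaeze's descendants per stirpes.
Dayo left no surviving issue, so that branch lapses and is disregarded.
The 3/5 is divided into 3 equal shares of 1/5 among Folake, Obafemi, Ngozi.
Folake predeceased; the 1/5 allotted to Folake's branch passes to Folake's issue by representation.
The 1/5 is divided into 4 equal shares of 1/20 among Gbenga, Ronke, Jide, Chukwudi.
Gbenga is living and takes 1/20.
Ronke is living and takes 1/20.
Jide is living and takes 1/20.
Chukwudi is living and takes 1/20.
Obafemi predeceased; the 1/5 allotted to Obafemi's branch passes to Obafemi's issue by representation.
The 1/5 is divided into 2 equal shares of 1/10 among Abiodun, Ebele.
Abiodun is living and takes 1/10.
Ebele predeceased; the 1/10 allotted to Ebele's branch passes to Ebele's issue by representation.
The 1/10 is divided into 2 equal shares of 1/20 among Temitope, Zainab.
Temitope is living and takes 1/20.
Zainab is living and takes 1/20.
Ngozi is living and takes 1/5.

Abiodun 1/10; Chukwudi 1/20; Gbenga 1/20; Jide 1/20; Ngozi 1/5; Ronke 1/20; Temitope 1/20; Yetunde 2/5; Zainab 1/20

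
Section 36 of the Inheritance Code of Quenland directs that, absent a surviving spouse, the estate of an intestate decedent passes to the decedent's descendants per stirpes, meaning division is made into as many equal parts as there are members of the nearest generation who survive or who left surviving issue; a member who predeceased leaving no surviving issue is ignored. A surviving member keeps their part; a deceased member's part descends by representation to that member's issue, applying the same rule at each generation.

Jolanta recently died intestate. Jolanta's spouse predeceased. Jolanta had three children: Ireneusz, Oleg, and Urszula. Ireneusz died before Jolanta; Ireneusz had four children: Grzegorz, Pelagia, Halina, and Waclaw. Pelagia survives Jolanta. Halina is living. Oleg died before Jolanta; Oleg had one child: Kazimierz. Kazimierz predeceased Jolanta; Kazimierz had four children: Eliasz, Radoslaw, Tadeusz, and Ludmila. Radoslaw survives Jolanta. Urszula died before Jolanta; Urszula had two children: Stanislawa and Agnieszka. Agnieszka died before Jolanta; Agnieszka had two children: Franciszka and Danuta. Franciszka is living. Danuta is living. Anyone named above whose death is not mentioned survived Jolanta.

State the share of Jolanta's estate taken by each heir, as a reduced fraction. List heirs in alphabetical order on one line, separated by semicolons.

Danuta 1/12; Eliasz 1/12; Franciszka 1/12; Grzegorz 1/12; Halina 1/12; Ludmila 1/12; Pelagia 1/12; Radoslaw 1/12; Stanislawa 1/6; Tadeusz 1/12; Waclaw 1/12

There is no surviving spouse, so the entire estate passes to Jolanta's descendants per stirpes.
The estate is divided into 3 equal shares of 1/3 among Ireneusz, Oleg, Urszula.
Ireneusz predeceased; the 1/3 allotted to Ireneusz's branch passes to Ireneusz's issue by representation.
The 1/3 is divided into 4 equal shares of 1/12 among Grzegorz, Pelagia, Halina, Waclaw.
Grzegorz is living and takes 1/12.
Pelagia is living and takes 1/12.
Halina is living and takes 1/12.
Waclaw is living and takes 1/12.
Oleg predeceased; the 1/3 allotted to Oleg's branch passes to Oleg's issue by representation.
Kazimierz's line is the sole branch at this level, so the full 1/3 passes to Kazimierz's issue by representation.
The 1/3 is divided into 4 equal shares of 1/12 among Eliasz, Radoslaw, Tadeusz, Ludmila.
Eliasz is living and takes 1/12.
Radoslaw is living and takes 1/12.
Tadeusz is living and takes 1/12.
Ludmila is living and takes 1/12.
Urszula predeceased; the 1/3 allotted to Urszula's branch passes to Urszula's issue by representation.
The 1/3 is divided into 2 equal shares of 1/6 among Stanislawa, Agnieszka.
Stanislawa is living and takes 1/6.
Agnieszka predeceased; the 1/6 allotted to Agnieszka's branch passes to Agnieszka's issue by representation.
The 1/6 is divided into 2 equal shares of 1/12 among Franciszka, Danuta.
Franciszka is living and takes 1/12.
Danuta is living and takes 1/12.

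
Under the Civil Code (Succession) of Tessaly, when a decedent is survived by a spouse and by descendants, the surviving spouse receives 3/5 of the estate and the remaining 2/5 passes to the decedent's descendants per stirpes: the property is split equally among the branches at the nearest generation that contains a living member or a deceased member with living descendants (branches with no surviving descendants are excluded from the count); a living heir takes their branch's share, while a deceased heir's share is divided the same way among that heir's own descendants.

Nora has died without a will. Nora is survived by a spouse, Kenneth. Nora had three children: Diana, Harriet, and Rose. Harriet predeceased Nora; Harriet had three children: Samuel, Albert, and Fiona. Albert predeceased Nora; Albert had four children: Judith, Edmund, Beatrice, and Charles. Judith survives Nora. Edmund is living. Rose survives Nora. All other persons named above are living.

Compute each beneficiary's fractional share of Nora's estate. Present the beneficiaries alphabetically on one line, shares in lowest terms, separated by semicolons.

Beatrice 1/90; Charles 1/90; Diana 2/15; Edmund 1/90; Fiona 2/45; Judith 1/90; Kenneth 3/5; Rose 2/15; Samuel 2/45

Kenneth, as surviving spouse, takes 3/5.
The remaining 2/5 passes to Nora's descendants per stirpes.
The 2/5 is divided into 3 equal shares of 2/15 among Diana, Harriet, Rose.
Diana is living and takes 2/15.
Harriet predeceased; the 2/15 allotted to Harriet's branch passes to Harriet's issue by representation.
The 2/15 is divided into 3 equal shares of 2/45 among Samuel, Albert, Fiona.
Samuel is living and takes 2/45.
Albert predeceased; the 2/45 allotted to Albert's branch passes to Albert's issue by representation.
The 2/45 is divided into 4 equal shares of 1/90 among Judith, Edmund, Beatrice, Charles.
Judith is living and takes 1/90.
Edmund is living and takes 1/90.
Beatrice is living and takes 1/90.
Charles is living and takes 1/90.
Fiona is living and takes 2/45.
Rose is living and takes 2/15.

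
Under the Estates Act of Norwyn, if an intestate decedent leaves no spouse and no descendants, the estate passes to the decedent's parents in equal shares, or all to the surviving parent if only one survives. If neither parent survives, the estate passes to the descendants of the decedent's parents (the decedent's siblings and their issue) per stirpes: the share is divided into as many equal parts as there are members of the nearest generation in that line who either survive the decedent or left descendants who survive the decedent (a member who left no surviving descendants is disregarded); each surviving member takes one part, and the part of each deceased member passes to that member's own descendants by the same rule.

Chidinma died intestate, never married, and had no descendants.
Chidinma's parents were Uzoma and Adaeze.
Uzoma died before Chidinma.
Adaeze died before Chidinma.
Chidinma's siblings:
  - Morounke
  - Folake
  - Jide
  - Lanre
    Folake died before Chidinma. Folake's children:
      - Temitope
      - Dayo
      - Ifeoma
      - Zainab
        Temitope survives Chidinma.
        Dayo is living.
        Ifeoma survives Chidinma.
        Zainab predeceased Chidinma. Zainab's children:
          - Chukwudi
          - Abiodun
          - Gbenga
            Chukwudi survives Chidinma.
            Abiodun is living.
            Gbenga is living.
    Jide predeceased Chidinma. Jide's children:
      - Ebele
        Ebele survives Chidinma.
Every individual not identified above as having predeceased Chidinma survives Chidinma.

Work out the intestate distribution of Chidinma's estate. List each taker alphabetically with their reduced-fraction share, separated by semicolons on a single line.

Abiodun 1/48; Chukwudi 1/48; Dayo 1/16; Ebele 1/4; Gbenga 1/48; Ifeoma 1/16; Lanre 1/4; Morounke 1/4; Temitope 1/16

Neither parent survives and there are no descendants, so the estate passes to Chidinma's siblings and their issue per stirpes.
The estate is divided into 4 equal shares of 1/4 among Morounke, Folake, Jide, Lanre.
Morounke is living and takes 1/4.
Folake predeceased; the 1/4 allotted to Folake's branch passes to Folake's issue by representation.
The 1/4 is divided into 4 equal shares of 1/16 among Temitope, Dayo, Ifeoma, Zainab.
Temitope is living and takes 1/16.
Dayo is living and takes 1/16.
Ifeoma is living and takes 1/16.
Zainab predeceased; the 1/16 allotted to Zainab's branch passes to Zainab's issue by representation.
The 1/16 is divided into 3 equal shares of 1/48 among Chukwudi, Abiodun, Gbenga.
Chukwudi is living and takes 1/48.
Abiodun is living and takes 1/48.
Gbenga is living and takes 1/48.
Jide predeceased; the 1/4 allotted to Jide's branch passes to Jide's issue by representation.
Ebele is the sole taker at this level and receives the full 1/4.
Lanre is living and takes 1/4.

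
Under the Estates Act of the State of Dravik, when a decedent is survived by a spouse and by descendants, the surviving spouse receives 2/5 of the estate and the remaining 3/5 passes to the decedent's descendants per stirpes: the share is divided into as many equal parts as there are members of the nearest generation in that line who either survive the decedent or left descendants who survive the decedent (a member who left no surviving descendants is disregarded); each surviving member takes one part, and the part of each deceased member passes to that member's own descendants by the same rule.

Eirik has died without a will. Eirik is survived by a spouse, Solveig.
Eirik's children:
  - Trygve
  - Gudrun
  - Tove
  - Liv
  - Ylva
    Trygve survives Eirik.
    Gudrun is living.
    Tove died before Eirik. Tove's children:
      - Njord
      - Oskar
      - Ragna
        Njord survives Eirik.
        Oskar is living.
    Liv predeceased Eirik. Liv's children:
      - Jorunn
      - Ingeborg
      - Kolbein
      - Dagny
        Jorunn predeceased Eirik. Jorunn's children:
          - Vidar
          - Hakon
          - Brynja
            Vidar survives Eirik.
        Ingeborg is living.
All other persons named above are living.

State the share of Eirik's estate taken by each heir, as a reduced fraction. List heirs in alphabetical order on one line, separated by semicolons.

Brynja 1/100; Dagny 3/100; Gudrun 3/25; Hakon 1/100; Ingeborg 3/100; Kolbein 3/100; Njord 1/25; Oskar 1/25; Ragna 1/25; Solveig 2/5; Trygve 3/25; Vidar 1/100; Ylva 3/25

Solveig, as surviving spouse, takes 2/5.
The remaining 3/5 passes to Eirik's descendants per stirpes.
The 3/5 is divided into 5 equal shares of 3/25 among Trygve, Gudrun, Tove, Liv, Ylva.
Trygve is living and takes 3/25.
Gudrun is living and takes 3/25.
Tove predeceased; the 3/25 allotted to Tove's branch passes to Tove's issue by representation.
The 3/25 is divided into 3 equal shares of 1/25 among Njord, Oskar, Ragna.
Njord is living and takes 1/25.
Oskar is living and takes 1/25.
Ragna is living and takes 1/25.
Liv predeceased; the 3/25 allotted to Liv's branch passes to Liv's issue by representation.
The 3/25 is divided into 4 equal shares of 3/100 among Jorunn, Ingeborg, Kolbein, Dagny.
Jorunn predeceased; the 3/100 allotted to Jorunn's branch passes to Jorunn's issue by representation.
The 3/100 is divided into 3 equal shares of 1/100 among Vidar, Hakon, Brynja.
Vidar is living and takes 1/100.
Hakon is living and takes 1/100.
Brynja is living and takes 1/100.
Ingeborg is living and takes 3/100.
Kolbein is living and takes 3/100.
Dagny is living and takes 3/100.
Ylva is living and takes 3/25.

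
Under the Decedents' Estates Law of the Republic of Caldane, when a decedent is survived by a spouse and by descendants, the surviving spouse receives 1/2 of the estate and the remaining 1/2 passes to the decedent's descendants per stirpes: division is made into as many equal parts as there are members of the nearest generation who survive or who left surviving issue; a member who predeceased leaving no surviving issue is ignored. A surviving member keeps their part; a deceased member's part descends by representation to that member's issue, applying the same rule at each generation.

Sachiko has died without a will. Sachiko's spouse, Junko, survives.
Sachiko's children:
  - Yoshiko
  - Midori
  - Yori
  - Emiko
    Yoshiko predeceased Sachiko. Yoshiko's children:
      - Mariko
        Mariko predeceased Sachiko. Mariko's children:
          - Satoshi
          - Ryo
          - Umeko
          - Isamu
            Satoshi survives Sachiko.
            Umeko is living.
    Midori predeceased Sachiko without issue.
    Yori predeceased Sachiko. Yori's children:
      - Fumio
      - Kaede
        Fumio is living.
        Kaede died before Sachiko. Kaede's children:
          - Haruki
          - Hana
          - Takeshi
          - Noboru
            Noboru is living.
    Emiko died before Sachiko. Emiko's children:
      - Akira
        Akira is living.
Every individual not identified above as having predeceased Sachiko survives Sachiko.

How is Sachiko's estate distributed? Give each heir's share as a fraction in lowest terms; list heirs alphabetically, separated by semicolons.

Akira 1/6; Fumio 1/12; Hana 1/48; Haruki 1/48; Isamu 1/24; Junko 1/2; Noboru 1/48; Ryo 1/24; Satoshi 1/24; Takeshi 1/48; Umeko 1/24

Junko, as surviving spouse, takes 1/2.
The remaining 1/2 passes to Sachiko's descendants per stirpes.
Midori left no surviving issue, so that branch lapses and is disregarded.
The 1/2 is divided into 3 equal shares of 1/6 among Yoshiko, Yori, Emiko.
Yoshiko predeceased; the 1/6 allotted to Yoshiko's branch passes to Yoshiko's issue by representation.
Mariko's line is the sole branch at this level, so the full 1/6 passes to Mariko's issue by representation.
The 1/6 is divided into 4 equal shares of 1/24 among Satoshi, Ryo, Umeko, Isamu.
Satoshi is living and takes 1/24.
Ryo is living and takes 1/24.
Umeko is living and takes 1/24.
Isamu is living and takes 1/24.
Yori predeceased; the 1/6 allotted to Yori's branch passes to Yori's issue by representation.
The 1/6 is divided into 2 equal shares of 1/12 among Fumio, Kaede.
Fumio is living and takes 1/12.
Kaede predeceased; the 1/12 allotted to Kaede's branch passes to Kaede's issue by representation.
The 1/12 is divided into 4 equal shares of 1/48 among Haruki, Hana, Takeshi, Noboru.
Haruki is living and takes 1/48.
Hana is living and takes 1/48.
Takeshi is living and takes 1/48.
Noboru is living and takes 1/48.
Emiko predeceased; the 1/6 allotted to Emiko's branch passes to Emiko's issue by representation.
Akira is the sole taker at this level and receives the full 1/6.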